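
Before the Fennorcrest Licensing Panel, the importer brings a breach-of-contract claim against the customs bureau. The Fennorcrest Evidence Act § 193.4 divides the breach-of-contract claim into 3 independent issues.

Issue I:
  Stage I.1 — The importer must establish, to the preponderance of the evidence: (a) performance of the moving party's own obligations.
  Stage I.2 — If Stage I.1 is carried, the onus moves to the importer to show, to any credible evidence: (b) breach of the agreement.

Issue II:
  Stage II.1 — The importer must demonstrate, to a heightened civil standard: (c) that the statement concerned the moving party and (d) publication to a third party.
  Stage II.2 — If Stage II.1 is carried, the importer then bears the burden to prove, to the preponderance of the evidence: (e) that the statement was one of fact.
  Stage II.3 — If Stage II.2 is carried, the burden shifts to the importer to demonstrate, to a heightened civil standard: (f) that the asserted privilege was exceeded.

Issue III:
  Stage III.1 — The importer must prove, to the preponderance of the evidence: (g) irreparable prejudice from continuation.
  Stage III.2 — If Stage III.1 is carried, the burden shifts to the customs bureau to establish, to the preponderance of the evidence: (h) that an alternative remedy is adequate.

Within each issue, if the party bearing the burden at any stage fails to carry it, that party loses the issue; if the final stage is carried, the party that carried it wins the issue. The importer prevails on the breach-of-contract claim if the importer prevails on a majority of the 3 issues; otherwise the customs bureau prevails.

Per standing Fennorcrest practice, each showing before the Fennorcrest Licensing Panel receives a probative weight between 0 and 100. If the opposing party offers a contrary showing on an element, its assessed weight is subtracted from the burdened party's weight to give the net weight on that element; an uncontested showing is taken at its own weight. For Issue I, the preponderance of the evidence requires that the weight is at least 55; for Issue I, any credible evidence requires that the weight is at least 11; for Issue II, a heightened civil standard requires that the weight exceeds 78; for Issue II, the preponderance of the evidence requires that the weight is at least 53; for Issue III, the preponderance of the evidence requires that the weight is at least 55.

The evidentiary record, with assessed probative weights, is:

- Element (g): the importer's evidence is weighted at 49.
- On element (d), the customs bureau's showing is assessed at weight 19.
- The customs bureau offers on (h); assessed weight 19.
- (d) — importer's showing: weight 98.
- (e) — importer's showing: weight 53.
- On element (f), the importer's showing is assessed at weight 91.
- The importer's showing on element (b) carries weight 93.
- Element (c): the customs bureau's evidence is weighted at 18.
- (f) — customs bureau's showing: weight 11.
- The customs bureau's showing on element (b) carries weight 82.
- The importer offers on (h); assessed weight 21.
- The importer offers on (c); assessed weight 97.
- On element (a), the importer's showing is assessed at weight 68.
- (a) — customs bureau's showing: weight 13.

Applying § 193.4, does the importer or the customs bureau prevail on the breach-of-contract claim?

— Issue I —
Stage I.1 — burden on importer; standard: the preponderance of the evidence (weight is at least 55).
    (a): 68 − 13 = 55 ≥ 55 [met]
  Stage I.1 is satisfied; the importer continues to bear the burden.
Stage I.2 — burden on importer; standard: any credible evidence (weight is at least 11).
    (b): 93 − 82 = 11 ≥ 11 [met]
  The importer carries the last stage.
All stages carried — the importer prevails on this issue.
— Issue II —
Stage II.1 (importer, a heightened civil standard, weight exceeds 78): (c) net 97−18=79 > 78 — meets; (d) net 98−19=79 > 78 — meets.
  Stage II.1 is satisfied; the importer continues to bear the burden.
Stage II.2 (importer, the preponderance of the evidence, weight is at least 53): (e) 53 ≥ 53 — meets.
  Stage II.2 is satisfied; the importer continues to bear the burden.
Stage II.3 (importer, a heightened civil standard, weight exceeds 78): (f) net 91−11=80 > 78 — meets.
  The importer carries the last stage.
Every stage carried; the importer prevails on this issue.
— Issue III —
At Stage III.1 the importer must meet the preponderance of the evidence (weight is at least 55): on (g) the weight is 49, < 55, so (g) does not meet the standard.
  Not every element is met, so the importer fails to carry Stage III.1.
The analysis ends at Stage III.1; the customs bureau prevails on this issue.
Per-issue: Issue I → importer; Issue II → importer; Issue III → customs bureau. The importer must prevail on a majority of issues; overall, the importer prevails.

importer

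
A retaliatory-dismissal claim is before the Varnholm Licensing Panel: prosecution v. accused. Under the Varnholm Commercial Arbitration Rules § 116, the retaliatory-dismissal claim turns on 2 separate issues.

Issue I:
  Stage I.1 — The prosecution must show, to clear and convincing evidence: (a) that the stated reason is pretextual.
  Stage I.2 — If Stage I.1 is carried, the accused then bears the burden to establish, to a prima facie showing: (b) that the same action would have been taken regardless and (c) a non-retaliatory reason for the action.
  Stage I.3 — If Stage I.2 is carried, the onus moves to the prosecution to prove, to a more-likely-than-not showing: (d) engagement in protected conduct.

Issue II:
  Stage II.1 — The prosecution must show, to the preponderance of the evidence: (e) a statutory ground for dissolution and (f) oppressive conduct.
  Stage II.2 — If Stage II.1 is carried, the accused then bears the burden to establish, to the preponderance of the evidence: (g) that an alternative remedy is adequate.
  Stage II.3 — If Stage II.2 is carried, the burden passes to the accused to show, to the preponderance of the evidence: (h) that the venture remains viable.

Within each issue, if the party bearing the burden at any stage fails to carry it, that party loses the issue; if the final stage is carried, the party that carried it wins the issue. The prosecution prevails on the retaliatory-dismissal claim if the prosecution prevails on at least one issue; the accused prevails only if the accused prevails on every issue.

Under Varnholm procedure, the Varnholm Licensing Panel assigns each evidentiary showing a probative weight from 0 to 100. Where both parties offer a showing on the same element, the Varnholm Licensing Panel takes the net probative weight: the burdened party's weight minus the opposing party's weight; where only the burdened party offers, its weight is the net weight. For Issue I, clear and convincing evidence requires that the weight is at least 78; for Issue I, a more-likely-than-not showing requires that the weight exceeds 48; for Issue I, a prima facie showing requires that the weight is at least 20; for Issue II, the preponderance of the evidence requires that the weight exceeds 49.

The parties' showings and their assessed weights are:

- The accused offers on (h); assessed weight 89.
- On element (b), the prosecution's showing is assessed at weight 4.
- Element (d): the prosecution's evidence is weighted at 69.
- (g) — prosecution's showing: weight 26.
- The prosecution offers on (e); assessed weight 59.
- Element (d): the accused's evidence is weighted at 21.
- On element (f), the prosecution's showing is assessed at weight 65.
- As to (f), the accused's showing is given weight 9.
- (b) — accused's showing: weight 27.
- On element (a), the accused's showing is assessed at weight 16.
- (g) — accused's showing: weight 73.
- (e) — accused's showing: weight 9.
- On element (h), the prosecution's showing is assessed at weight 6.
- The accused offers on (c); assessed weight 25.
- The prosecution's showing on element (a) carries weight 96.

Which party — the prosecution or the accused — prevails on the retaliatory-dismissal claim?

prosecution

— Issue I —
Stage I.1 (prosecution, clear and convincing evidence, weight is at least 78): (a) net 96−16=80 ≥ 78 — meets.
  All elements met. The burden passes to the accused.
Stage I.2 (accused, a prima facie showing, weight is at least 20): (b) net 27−4=23 ≥ 20 — meets; (c) 25 ≥ 20 — meets.
  Stage I.2 is satisfied; the onus moves to the prosecution.
Stage I.3 (prosecution, a more-likely-than-not showing, weight exceeds 48): (d) net 69−21=48 ≤ 48 — fails.
  Stage I.3 not carried; the prosecution fails its burden.
The analysis ends at Stage I.3; the accused prevails on this issue.
— Issue II —
At Stage II.1 the prosecution must meet the preponderance of the evidence (weight exceeds 49): on (e) the weight is 59 less the opposing 9 gives net 50, which does exceed 49, so (e) meets the standard; on (f) the weight is 65 less the opposing 9 gives net 56, which does exceed 49, so (f) meets the standard.
  All elements met. The burden passes to the accused.
At Stage II.2 the accused must meet the preponderance of the evidence (weight exceeds 49): on (g) the weight is 73 less the opposing 26 gives net 47, ≤ 49, so (g) does not meet the standard.
  Stage II.2 not carried; the accused fails its burden.
The prosecution prevails on this issue.
Per-issue: Issue I → accused; Issue II → prosecution. The prosecution must prevail on at least one issue; overall, the prosecution prevails.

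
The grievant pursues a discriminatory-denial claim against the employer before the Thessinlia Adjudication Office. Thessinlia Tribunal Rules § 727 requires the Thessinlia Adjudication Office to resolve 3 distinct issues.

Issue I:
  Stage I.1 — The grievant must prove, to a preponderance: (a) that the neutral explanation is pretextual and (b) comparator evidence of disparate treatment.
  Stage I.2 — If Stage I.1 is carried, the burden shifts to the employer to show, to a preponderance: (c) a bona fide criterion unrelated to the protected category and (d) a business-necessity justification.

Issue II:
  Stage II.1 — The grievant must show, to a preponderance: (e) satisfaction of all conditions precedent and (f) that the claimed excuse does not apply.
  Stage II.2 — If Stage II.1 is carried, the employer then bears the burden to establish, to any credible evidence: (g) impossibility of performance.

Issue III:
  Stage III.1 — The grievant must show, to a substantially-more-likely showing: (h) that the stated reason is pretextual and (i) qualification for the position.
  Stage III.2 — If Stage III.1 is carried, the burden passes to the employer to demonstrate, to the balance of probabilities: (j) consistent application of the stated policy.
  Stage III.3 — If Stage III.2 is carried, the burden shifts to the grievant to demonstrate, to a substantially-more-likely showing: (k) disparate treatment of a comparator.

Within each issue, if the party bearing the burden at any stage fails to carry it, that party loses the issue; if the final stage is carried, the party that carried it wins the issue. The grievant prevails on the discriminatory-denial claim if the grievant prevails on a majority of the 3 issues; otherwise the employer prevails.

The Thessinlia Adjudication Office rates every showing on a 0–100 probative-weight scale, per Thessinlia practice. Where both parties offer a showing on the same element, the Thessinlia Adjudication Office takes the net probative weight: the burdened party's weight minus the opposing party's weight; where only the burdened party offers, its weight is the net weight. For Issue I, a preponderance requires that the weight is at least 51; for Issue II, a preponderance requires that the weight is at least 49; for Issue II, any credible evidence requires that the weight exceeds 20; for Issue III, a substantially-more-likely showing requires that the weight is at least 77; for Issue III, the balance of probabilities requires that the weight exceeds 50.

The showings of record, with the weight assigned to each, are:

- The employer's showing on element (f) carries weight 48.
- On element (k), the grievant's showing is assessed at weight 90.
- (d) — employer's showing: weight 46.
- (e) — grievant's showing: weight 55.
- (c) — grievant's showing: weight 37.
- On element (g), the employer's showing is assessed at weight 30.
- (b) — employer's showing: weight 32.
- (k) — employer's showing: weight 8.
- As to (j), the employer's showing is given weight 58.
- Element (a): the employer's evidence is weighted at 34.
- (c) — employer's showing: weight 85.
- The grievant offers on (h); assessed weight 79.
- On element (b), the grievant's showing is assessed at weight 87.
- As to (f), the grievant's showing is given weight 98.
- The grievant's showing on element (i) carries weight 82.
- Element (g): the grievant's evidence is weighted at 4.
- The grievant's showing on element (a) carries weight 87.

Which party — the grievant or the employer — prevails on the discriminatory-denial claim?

grievant

— Issue I —
Stage I.1 (grievant, a preponderance, weight is at least 51): (a) net 87−34=53 ≥ 51 — meets; (b) net 87−32=55 ≥ 51 — meets.
  Stage I.1 carried; the burden shifts to the employer.
Stage I.2 (employer, a preponderance, weight is at least 51): (c) net 85−37=48 < 51 — fails; (d) 46 < 51 — fails.
  Not every element is met, so the employer fails to carry Stage I.2.
So the grievant prevails on this issue.
— Issue II —
Stage II.1 (grievant, a preponderance, weight is at least 49): (e) 55 ≥ 49 — meets; (f) net 98−48=50 ≥ 49 — meets.
  Stage II.1 is satisfied; the onus moves to the employer.
Stage II.2 (employer, any credible evidence, weight exceeds 20): (g) net 30−4=26 > 20 — meets.
  All elements met at the final stage.
With every stage satisfied, the employer prevails on this issue.
— Issue III —
Stage III.1 — burden on grievant; standard: a substantially-more-likely showing (weight is at least 77).
    (h): 79 ≥ 77 [met]
    (i): 82 ≥ 77 [met]
  All elements met. The burden passes to the employer.
Stage III.2 — burden on employer; standard: the balance of probabilities (weight exceeds 50).
    (j): 58 > 50 [met]
  Stage III.2 is satisfied; the onus moves to the grievant.
Stage III.3 — burden on grievant; standard: a substantially-more-likely showing (weight is at least 77).
    (k): 90 − 8 = 82 ≥ 77 [met]
  Stage III.3 carried; the final stage is satisfied.
With every stage satisfied, the grievant prevails on this issue.
Per-issue: Issue I → grievant; Issue II → employer; Issue III → grievant. The grievant must prevail on a majority of issues; overall, the grievant prevails.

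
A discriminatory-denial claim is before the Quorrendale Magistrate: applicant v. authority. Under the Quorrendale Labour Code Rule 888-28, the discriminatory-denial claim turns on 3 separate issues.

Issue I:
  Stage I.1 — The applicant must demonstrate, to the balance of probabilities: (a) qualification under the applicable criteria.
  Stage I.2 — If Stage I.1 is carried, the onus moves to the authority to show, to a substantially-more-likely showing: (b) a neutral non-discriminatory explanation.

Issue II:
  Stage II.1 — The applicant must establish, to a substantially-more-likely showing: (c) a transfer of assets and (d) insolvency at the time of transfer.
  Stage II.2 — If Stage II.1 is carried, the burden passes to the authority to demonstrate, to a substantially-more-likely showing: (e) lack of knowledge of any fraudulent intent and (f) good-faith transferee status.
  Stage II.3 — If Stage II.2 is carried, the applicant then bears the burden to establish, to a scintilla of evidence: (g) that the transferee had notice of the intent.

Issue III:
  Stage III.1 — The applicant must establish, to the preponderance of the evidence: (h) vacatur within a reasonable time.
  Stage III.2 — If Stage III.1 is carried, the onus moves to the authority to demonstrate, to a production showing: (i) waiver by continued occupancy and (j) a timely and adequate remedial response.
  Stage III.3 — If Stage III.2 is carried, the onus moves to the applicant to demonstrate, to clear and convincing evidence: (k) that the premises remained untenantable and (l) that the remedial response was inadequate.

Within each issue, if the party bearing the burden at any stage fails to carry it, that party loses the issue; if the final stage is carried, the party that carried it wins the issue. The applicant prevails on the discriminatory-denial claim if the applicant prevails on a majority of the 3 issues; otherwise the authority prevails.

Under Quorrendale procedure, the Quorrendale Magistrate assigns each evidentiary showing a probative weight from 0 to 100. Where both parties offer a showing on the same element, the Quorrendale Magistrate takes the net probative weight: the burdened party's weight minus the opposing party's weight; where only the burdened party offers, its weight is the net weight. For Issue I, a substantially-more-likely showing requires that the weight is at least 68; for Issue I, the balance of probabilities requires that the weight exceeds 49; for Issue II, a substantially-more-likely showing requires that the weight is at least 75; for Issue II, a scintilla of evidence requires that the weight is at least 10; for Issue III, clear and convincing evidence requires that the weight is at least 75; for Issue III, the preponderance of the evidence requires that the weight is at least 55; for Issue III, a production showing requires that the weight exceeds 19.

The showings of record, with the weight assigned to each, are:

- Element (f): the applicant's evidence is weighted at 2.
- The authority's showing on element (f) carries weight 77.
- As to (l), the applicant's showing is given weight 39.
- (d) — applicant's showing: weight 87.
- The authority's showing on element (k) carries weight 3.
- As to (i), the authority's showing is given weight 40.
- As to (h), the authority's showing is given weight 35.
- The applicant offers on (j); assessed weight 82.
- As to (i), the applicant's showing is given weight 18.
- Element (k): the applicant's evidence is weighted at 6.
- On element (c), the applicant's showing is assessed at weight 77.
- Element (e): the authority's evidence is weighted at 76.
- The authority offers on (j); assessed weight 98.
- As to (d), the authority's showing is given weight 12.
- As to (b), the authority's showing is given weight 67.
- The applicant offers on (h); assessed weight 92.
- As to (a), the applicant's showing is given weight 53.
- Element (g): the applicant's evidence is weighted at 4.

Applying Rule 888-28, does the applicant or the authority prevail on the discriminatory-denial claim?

applicant

— Issue I —
Stage I.1 (applicant, the balance of probabilities, weight exceeds 49): (a) 53 > 49 — meets.
  Stage I.1 carried; the burden shifts to the authority.
Stage I.2 (authority, a substantially-more-likely showing, weight is at least 68): (b) 67 < 68 — fails.
  Stage I.2 not carried; the authority fails its burden.
The applicant prevails on this issue.
— Issue II —
At Stage II.1 the applicant must meet a substantially-more-likely showing (weight is at least 75): on (c) the weight is 77, ≥ 75, so (c) meets the standard; on (d) the weight is 87 less the opposing 12 gives net 75, which does reach 75, so (d) meets the standard.
  Stage II.1 is satisfied; the onus moves to the authority.
At Stage II.2 the authority must meet a substantially-more-likely showing (weight is at least 75): on (e) the weight is 76, which does reach 75, so (e) meets the standard; on (f) the weight is 77 less the opposing 2 gives net 75, ≥ 75, so (f) meets the standard.
  Stage II.2 is satisfied; the onus moves to the applicant.
At Stage II.3 the applicant must meet a scintilla of evidence (weight is at least 10): on (g) the weight is 4, < 10, so (g) does not meet the standard.
  The applicant does not carry Stage II.3.
So the authority prevails on this issue.
— Issue III —
Stage III.1 (applicant, the preponderance of the evidence, weight is at least 55): (h) net 92−35=57 ≥ 55 — meets.
  The applicant carries Stage III.1; the authority now bears the burden.
Stage III.2 (authority, a production showing, weight exceeds 19): (i) net 40−18=22 > 19 — meets; (j) net 98−82=16 ≤ 19 — fails.
  Stage III.2 not carried; the authority fails its burden.
The analysis ends at Stage III.2; the applicant prevails on this issue.
Per-issue: Issue I → applicant; Issue II → authority; Issue III → applicant. The applicant must prevail on a majority of issues; overall, the applicant prevails.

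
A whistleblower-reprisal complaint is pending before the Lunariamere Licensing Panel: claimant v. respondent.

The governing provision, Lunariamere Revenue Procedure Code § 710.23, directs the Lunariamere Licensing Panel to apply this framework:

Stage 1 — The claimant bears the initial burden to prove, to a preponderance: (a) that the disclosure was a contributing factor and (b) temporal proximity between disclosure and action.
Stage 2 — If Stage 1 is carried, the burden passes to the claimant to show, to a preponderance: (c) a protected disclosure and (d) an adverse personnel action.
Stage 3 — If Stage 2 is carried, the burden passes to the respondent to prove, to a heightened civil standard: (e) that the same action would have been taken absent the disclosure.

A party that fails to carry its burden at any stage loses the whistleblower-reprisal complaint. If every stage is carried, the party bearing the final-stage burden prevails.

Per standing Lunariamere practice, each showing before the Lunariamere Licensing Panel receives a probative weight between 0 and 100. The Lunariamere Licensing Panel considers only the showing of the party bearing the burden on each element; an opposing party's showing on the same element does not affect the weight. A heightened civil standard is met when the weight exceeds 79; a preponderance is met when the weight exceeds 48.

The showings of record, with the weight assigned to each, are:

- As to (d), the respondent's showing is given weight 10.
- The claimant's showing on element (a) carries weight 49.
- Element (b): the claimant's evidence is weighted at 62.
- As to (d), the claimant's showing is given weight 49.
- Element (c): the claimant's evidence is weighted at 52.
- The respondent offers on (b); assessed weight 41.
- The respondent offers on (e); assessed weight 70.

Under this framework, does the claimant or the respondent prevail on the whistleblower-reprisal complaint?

At Stage 1 the claimant must meet a preponderance (weight exceeds 48): on (a) the weight is 49, > 48, so (a) meets the standard; on (b) the weight is 62 (the respondent's 41 is given no effect), which does exceed 48, so (b) meets the standard.
  Stage 1 carried; the burden remains with the claimant.
At Stage 2 the claimant must meet a preponderance (weight exceeds 48): on (c) the weight is 52, which does exceed 48, so (c) meets the standard; on (d) the weight is 49 (the respondent's 10 is given no effect), > 48, so (d) meets the standard.
  Stage 2 is satisfied; the onus moves to the respondent.
At Stage 3 the respondent must meet a heightened civil standard (weight exceeds 79): on (e) the weight is 70, which does not exceed 79, so (e) does not meet the standard.
  The respondent does not carry Stage 3.
So the claimant prevails.

claimant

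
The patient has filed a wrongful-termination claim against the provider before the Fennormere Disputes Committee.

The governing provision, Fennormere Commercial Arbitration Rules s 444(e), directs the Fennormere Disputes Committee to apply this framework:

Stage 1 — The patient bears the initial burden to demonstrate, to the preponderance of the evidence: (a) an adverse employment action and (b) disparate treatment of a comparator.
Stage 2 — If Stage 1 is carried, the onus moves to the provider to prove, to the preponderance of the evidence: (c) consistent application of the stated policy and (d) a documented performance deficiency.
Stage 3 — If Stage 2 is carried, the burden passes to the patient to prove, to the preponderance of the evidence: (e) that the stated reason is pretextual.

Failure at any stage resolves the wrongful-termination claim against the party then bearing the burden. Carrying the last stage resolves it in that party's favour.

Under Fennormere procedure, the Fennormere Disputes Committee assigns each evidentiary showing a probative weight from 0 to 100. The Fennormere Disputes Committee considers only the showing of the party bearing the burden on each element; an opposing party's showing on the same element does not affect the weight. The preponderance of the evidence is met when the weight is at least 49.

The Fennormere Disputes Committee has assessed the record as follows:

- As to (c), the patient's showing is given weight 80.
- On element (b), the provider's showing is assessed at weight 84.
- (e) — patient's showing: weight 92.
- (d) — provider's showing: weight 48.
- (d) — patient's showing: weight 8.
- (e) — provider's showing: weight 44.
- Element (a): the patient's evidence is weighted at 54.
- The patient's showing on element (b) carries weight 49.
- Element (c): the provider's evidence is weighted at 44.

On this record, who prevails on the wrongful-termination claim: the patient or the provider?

patient

Stage 1 — burden on patient; standard: the preponderance of the evidence (weight is at least 49).
    (a): 54 ≥ 49 [met]
    (b): 49 (provider's 84 disregarded) ≥ 49 [met]
  The patient carries Stage 1; the provider now bears the burden.
Stage 2 — burden on provider; standard: the preponderance of the evidence (weight is at least 49).
    (c): 44 (patient's 80 disregarded) < 49 [not met]
    (d): 48 (patient's 8 disregarded) < 49 [not met]
  The provider does not carry Stage 2.
The patient prevails.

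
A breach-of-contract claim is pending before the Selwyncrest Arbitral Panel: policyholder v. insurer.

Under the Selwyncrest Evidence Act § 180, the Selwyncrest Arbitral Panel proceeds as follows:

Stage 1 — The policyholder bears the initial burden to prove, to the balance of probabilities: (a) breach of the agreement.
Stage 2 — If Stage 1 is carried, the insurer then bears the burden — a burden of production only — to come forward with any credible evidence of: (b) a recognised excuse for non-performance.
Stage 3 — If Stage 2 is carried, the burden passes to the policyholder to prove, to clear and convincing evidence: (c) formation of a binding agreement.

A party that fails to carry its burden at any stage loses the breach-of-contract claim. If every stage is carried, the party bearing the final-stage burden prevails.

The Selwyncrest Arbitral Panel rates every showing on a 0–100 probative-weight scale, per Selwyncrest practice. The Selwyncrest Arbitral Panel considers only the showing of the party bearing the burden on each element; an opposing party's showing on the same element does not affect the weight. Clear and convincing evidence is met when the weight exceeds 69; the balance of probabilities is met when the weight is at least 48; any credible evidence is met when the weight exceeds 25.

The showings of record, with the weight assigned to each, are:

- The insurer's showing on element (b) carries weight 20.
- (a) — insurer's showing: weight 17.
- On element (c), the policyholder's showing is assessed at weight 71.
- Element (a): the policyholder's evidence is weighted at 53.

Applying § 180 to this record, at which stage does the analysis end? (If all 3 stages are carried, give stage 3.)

At Stage 1 the policyholder must meet the balance of probabilities (weight is at least 48): on (a) the weight is 53 (the insurer's 17 is given no effect), which does reach 48, so (a) meets the standard.
  All elements met. The burden passes to the insurer.
At Stage 2 the insurer must meet any credible evidence (weight exceeds 25): on (b) the weight is 20, ≤ 25, so (b) does not meet the standard.
  Not every element is met, so the insurer fails to carry Stage 2.
The analysis ends at Stage 2; the policyholder prevails.

stage 2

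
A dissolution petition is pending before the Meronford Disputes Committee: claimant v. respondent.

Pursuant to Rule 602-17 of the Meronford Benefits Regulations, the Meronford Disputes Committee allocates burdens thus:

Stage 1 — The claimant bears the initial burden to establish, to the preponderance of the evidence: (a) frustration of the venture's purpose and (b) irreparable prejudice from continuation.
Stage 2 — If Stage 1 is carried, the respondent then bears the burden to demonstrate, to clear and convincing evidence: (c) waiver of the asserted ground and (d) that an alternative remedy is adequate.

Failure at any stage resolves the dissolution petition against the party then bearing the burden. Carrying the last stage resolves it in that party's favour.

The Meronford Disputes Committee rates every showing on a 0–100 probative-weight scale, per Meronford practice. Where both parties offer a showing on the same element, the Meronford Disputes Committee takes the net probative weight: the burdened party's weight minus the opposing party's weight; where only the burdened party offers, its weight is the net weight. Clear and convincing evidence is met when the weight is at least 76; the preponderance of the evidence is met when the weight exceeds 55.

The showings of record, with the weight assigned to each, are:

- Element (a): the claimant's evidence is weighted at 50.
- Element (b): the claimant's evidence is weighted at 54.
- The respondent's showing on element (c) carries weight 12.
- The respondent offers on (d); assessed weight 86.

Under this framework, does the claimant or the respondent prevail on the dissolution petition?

Stage 1 — burden on claimant; standard: the preponderance of the evidence (weight exceeds 55).
    (a): 50 ≤ 55 [not met]
    (b): 54 ≤ 55 [not met]
  Stage 1 not carried; the claimant fails its burden.
So the respondent prevails.

respondent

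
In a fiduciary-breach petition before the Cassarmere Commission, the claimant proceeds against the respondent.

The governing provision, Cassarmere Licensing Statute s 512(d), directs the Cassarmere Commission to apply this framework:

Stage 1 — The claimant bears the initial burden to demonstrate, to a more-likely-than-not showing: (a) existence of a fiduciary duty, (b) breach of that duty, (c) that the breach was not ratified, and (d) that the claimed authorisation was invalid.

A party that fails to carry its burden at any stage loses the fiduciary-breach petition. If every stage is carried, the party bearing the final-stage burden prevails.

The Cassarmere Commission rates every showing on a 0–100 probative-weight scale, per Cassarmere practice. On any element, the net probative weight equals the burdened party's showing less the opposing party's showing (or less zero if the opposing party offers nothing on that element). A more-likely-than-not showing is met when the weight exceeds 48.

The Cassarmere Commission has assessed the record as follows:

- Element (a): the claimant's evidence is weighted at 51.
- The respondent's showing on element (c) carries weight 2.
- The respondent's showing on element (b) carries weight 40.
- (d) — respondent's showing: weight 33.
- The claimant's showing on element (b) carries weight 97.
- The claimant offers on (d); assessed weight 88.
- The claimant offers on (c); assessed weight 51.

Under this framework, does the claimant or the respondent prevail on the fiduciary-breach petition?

Stage 1 (claimant, a more-likely-than-not showing, weight exceeds 48): (a) 51 > 48 — meets; (b) net 97−40=57 > 48 — meets; (c) net 51−2=49 > 48 — meets; (d) net 88−33=55 > 48 — meets.
  All elements met at the final stage.
Every stage carried; the claimant prevails.

claimant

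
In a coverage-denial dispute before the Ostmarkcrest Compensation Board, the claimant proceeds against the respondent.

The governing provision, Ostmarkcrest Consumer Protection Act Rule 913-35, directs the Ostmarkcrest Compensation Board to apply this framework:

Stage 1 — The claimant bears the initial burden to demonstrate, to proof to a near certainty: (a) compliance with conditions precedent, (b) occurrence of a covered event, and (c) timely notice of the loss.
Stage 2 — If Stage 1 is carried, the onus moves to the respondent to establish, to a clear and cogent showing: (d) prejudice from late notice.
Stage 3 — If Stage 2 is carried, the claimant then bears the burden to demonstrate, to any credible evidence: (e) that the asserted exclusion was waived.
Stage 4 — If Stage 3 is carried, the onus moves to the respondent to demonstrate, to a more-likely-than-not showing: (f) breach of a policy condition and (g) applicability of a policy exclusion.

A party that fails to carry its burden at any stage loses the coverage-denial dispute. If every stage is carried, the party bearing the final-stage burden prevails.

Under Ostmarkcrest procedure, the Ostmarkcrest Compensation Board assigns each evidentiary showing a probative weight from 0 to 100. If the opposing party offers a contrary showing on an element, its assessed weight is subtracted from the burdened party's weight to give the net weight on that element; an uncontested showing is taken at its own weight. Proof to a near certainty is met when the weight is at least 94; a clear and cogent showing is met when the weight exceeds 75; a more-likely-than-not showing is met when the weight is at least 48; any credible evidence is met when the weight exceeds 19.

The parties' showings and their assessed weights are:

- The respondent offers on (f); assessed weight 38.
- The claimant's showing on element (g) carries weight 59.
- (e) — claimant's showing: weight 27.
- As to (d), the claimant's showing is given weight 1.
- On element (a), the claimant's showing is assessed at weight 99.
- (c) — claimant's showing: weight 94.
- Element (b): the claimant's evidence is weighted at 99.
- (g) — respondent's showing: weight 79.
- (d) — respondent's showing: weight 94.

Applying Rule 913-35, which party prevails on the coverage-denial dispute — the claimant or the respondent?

Stage 1 (claimant, proof to a near certainty, weight is at least 94): (a) 99 ≥ 94 — meets; (b) 99 ≥ 94 — meets; (c) 94 ≥ 94 — meets.
  Stage 1 is satisfied; the onus moves to the respondent.
Stage 2 (respondent, a clear and cogent showing, weight exceeds 75): (d) net 94−1=93 > 75 — meets.
  All elements met. The burden passes to the claimant.
Stage 3 (claimant, any credible evidence, weight exceeds 19): (e) 27 > 19 — meets.
  Stage 3 carried; the burden shifts to the respondent.
Stage 4 (respondent, a more-likely-than-not showing, weight is at least 48): (f) 38 < 48 — fails; (g) net 79−59=20 < 48 — fails.
  The respondent does not carry Stage 4.
The analysis ends at Stage 4; the claimant prevails.

claimant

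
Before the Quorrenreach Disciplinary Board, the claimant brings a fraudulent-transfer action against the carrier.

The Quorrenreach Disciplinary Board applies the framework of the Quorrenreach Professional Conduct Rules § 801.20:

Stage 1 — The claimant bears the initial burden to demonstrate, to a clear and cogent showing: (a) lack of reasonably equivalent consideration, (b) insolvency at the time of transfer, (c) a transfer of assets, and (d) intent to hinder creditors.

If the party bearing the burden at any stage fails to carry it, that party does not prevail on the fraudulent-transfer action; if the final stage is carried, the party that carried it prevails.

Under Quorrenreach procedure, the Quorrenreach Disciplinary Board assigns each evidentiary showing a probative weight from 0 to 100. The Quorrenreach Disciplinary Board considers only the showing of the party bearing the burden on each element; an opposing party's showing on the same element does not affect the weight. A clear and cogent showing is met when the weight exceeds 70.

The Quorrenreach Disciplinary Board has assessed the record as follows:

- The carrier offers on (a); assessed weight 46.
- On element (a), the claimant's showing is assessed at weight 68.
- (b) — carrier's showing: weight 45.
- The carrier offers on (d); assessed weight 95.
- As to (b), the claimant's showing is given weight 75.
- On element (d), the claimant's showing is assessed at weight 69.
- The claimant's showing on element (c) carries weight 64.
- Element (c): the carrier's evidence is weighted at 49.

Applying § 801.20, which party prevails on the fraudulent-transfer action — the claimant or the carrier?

carrier

Stage 1 (claimant, a clear and cogent showing, weight exceeds 70): (a) 68 (carrier's 46 disregarded) ≤ 70 — fails; (b) 75 (carrier's 45 disregarded) > 70 — meets; (c) 64 (carrier's 49 disregarded) ≤ 70 — fails; (d) 69 (carrier's 95 disregarded) ≤ 70 — fails.
  The claimant does not carry Stage 1.
The analysis ends at Stage 1; the carrier prevails.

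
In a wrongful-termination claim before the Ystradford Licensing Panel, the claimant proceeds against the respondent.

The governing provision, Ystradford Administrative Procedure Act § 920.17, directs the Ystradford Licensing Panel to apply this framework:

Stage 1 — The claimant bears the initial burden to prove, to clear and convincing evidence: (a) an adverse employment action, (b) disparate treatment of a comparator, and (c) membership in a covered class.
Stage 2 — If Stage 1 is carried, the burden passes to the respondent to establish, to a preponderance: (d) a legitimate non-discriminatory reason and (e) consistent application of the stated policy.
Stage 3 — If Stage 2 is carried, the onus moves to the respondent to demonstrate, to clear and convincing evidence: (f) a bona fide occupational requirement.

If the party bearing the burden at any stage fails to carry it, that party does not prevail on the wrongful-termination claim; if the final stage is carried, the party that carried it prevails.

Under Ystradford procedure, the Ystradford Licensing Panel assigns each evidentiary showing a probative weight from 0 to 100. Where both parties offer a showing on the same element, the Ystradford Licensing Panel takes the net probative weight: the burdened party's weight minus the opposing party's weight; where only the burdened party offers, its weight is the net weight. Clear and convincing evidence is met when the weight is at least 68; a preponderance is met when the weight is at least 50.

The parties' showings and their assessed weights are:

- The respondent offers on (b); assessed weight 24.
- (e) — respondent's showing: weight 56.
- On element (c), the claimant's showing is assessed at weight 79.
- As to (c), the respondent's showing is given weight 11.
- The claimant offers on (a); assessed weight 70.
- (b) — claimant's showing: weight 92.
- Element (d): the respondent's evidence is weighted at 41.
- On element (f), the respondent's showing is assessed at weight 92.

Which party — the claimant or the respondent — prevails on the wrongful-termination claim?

claimant

At Stage 1 the claimant must meet clear and convincing evidence (weight is at least 68): on (a) the weight is 70, ≥ 68, so (a) meets the standard; on (b) the weight is 92 less the opposing 24 gives net 68, which does reach 68, so (b) meets the standard; on (c) the weight is 79 less the opposing 11 gives net 68, ≥ 68, so (c) meets the standard.
  The claimant carries Stage 1; the respondent now bears the burden.
At Stage 2 the respondent must meet a preponderance (weight is at least 50): on (d) the weight is 41, < 50, so (d) does not meet the standard; on (e) the weight is 56, ≥ 50, so (e) meets the standard.
  Not every element is met, so the respondent fails to carry Stage 2.
The claimant prevails.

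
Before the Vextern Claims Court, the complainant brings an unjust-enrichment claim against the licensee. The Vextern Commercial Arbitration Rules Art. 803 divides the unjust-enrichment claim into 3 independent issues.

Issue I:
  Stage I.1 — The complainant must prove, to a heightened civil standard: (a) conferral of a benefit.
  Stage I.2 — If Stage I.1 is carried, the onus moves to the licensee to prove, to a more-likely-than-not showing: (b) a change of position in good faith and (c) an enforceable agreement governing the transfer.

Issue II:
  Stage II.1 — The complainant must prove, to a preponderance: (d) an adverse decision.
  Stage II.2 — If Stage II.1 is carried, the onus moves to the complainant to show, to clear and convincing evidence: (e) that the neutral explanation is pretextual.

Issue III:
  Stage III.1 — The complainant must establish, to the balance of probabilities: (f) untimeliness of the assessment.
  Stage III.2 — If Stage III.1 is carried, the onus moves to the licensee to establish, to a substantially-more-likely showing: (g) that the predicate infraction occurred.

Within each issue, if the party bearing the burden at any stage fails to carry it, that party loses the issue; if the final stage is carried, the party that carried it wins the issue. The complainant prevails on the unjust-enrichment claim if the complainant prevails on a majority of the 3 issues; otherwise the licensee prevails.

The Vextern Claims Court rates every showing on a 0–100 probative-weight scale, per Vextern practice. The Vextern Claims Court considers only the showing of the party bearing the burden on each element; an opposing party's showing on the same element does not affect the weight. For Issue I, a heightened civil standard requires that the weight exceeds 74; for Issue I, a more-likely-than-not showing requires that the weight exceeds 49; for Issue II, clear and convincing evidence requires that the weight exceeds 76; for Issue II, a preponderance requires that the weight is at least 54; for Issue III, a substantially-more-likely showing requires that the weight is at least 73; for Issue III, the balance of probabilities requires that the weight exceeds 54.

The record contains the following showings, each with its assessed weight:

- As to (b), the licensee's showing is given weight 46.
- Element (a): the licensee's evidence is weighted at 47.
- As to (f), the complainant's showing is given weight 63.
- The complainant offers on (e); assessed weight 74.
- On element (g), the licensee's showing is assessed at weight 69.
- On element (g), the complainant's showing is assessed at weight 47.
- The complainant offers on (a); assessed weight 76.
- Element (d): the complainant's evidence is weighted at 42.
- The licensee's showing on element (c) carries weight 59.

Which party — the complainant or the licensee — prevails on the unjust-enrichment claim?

— Issue I —
Stage I.1 — burden on complainant; standard: a heightened civil standard (weight exceeds 74).
    (a): 76 (licensee's 47 disregarded) > 74 [met]
  Stage I.1 is satisfied; the onus moves to the licensee.
Stage I.2 — burden on licensee; standard: a more-likely-than-not showing (weight exceeds 49).
    (b): 46 ≤ 49 [not met]
    (c): 59 > 49 [met]
  Not every element is met, so the licensee fails to carry Stage I.2.
So the complainant prevails on this issue.
— Issue II —
Stage II.1 — burden on complainant; standard: a preponderance (weight is at least 54).
    (d): 42 < 54 [not met]
  Stage II.1 not carried; the complainant fails its burden.
The analysis ends at Stage II.1; the licensee prevails on this issue.
— Issue III —
Stage III.1 (complainant, the balance of probabilities, weight exceeds 54): (f) 63 > 54 — meets.
  The complainant carries Stage III.1; the licensee now bears the burden.
Stage III.2 (licensee, a substantially-more-likely showing, weight is at least 73): (g) 69 (complainant's 47 disregarded) < 73 — fails.
  The licensee does not carry Stage III.2.
So the complainant prevails on this issue.
Per-issue: Issue I → complainant; Issue II → licensee; Issue III → complainant. The complainant must prevail on a majority of issues; overall, the complainant prevails.

complainant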